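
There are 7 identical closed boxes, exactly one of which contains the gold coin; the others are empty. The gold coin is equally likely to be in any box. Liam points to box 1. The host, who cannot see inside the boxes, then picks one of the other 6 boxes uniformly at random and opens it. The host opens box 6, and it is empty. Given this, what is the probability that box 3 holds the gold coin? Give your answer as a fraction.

1/6

Condition on the true location of the gold coin.
If it is in any of boxes 1, 2, 3, 4, 5, and 7 (prior 1/7 each): the host picks box 6 with probability 1/6 regardless, and it is not the prize; weight (1/7)·(1/6) = 1/42 each.
If it is in box 6 (prior 1/7): the host opened box 6, so this case is ruled out; weight (1/7)·0 = 0.
The weights sum to 1/7.
So P(the gold coin in box 3 | the host opened box 6) = (1/42) / (1/7) = 1/6.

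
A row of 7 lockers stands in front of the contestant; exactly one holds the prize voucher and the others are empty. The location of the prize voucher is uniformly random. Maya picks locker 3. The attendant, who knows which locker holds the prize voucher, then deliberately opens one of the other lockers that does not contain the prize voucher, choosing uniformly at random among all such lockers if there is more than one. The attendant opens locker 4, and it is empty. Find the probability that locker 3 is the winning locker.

1/7

Consider each possible location of the prize voucher in turn.
If it is in any of lockers 1, 2, 5, 6, and 7 (prior 1/7 each): the attendant has 5 equally likely choices, so probability 1/5; weight (1/7)·(1/5) = 1/35 each.
If it is in locker 3 (prior 1/7): the attendant has 6 equally likely choices, so probability 1/6; weight (1/7)·(1/6) = 1/42.
If it is in locker 4 (prior 1/7): the attendant opened locker 4, so this case is ruled out; weight (1/7)·0 = 0.
The weights sum to 1/6.
So P(the prize voucher in locker 3 | the attendant opened locker 4) = (1/42) / (1/6) = 1/7.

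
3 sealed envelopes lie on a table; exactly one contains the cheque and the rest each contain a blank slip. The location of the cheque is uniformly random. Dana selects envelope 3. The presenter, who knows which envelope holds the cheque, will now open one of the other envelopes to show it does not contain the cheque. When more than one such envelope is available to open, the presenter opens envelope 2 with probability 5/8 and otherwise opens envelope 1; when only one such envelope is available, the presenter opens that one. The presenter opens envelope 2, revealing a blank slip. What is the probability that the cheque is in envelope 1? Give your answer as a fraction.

8/13

Apply Bayes' rule, conditioning on where the cheque actually is.
If it is in envelope 1 (prior 1/3): only envelope 2 is available, probability 1; weight (1/3)·1 = 1/3.
If it is in envelope 2 (prior 1/3): the presenter opened envelope 2, so this case is ruled out; weight (1/3)·0 = 0.
If it is in envelope 3 (prior 1/3): envelope 2 is available, opened with probability 5/8; weight (1/3)·(5/8) = 5/24.
The weights sum to 13/24.
So P(the cheque in envelope 1 | the presenter opened envelope 2) = (1/3) / (13/24) = 8/13.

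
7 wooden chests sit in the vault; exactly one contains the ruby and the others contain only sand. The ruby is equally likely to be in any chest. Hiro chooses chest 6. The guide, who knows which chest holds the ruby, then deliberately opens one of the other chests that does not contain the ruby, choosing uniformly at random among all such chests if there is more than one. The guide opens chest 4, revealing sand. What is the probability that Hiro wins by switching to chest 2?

Apply Bayes' rule, conditioning on where the ruby actually is.
If it is in any of chests 1, 2, 3, 5, and 7 (prior 1/7 each): the guide has 5 equally likely choices, so probability 1/5; weight (1/7)·(1/5) = 1/35 each.
If it is in chest 4 (prior 1/7): the guide opened chest 4, so this case is ruled out; weight (1/7)·0 = 0.
If it is in chest 6 (prior 1/7): the guide has 6 equally likely choices, so probability 1/6; weight (1/7)·(1/6) = 1/42.
The weights sum to 1/6.
So P(the ruby in chest 2 | the guide opened chest 4) = (1/35) / (1/6) = 6/35.

6/35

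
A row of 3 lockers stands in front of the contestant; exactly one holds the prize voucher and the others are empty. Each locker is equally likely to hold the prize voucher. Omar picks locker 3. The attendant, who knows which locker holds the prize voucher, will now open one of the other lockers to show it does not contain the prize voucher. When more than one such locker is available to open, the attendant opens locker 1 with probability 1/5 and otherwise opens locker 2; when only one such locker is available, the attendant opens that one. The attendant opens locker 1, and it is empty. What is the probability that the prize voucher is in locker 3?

1/6

Condition on the true location of the prize voucher.
If it is in locker 1 (prior 1/3): the attendant opened locker 1, so this case is ruled out; weight (1/3)·0 = 0.
If it is in locker 2 (prior 1/3): only locker 1 is available, probability 1; weight (1/3)·1 = 1/3.
If it is in locker 3 (prior 1/3): locker 1 is available, opened with probability 1/5; weight (1/3)·(1/5) = 1/15.
The weights sum to 2/5.
So P(the prize voucher in locker 3 | the attendant opened locker 1) = (1/15) / (2/5) = 1/6.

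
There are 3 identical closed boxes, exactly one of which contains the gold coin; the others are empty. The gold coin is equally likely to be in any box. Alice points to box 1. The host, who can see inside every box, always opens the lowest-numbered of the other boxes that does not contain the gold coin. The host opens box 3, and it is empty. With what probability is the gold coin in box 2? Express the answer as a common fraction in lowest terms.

Consider each possible location of the gold coin in turn.
If it is in box 1 (prior 1/3): the host would have opened box 2 instead, probability 0; weight (1/3)·0 = 0.
If it is in box 2 (prior 1/3): box 3 is the lowest-numbered option available, probability 1; weight (1/3)·1 = 1/3.
If it is in box 3 (prior 1/3): the host opened box 3, so this case is ruled out; weight (1/3)·0 = 0.
The weights sum to 1/3.
So P(the gold coin in box 2 | the host opened box 3) = (1/3) / (1/3) = 1.

1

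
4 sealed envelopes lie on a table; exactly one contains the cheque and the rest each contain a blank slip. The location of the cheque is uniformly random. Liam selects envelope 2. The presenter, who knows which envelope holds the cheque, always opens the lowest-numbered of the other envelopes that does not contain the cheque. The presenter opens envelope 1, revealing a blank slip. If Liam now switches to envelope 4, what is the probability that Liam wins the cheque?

1/3

Apply Bayes' rule, conditioning on where the cheque actually is.
If it is in envelope 1 (prior 1/4): the presenter opened envelope 1, so this case is ruled out; weight (1/4)·0 = 0.
If it is in any of envelopes 2, 3, and 4 (prior 1/4 each): envelope 1 is the lowest-numbered option available, probability 1; weight (1/4)·1 = 1/4 each.
The weights sum to 3/4.
So P(the cheque in envelope 4 | the presenter opened envelope 1) = (1/4) / (3/4) = 1/3.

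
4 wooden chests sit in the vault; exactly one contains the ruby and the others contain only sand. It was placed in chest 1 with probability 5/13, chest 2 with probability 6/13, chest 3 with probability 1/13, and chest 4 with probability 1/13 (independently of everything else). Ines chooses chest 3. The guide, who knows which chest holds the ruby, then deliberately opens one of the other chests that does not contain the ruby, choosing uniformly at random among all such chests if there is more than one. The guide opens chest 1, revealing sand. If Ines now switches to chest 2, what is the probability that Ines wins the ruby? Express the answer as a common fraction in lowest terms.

18/23

Condition on the true location of the ruby.
If it is in chest 1 (prior 5/13): the guide opened chest 1, so this case is ruled out; weight (5/13)·0 = 0.
If it is in chest 2 (prior 6/13): the guide has 2 equally likely choices, so probability 1/2; weight (6/13)·(1/2) = 3/13.
If it is in chest 3 (prior 1/13): the guide has 3 equally likely choices, so probability 1/3; weight (1/13)·(1/3) = 1/39.
If it is in chest 4 (prior 1/13): the guide has 2 equally likely choices, so probability 1/2; weight (1/13)·(1/2) = 1/26.
The weights sum to 23/78.
So P(the ruby in chest 2 | the guide opened chest 1) = (3/13) / (23/78) = 18/23.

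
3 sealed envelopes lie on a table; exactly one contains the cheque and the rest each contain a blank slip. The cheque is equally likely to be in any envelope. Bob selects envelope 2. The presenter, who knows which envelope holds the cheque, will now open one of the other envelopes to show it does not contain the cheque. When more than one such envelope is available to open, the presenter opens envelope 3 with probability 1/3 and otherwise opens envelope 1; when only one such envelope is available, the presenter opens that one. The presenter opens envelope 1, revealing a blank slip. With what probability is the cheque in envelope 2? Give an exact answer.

2/5

Apply Bayes' rule, conditioning on where the cheque actually is.
If it is in envelope 1 (prior 1/3): the presenter opened envelope 1, so this case is ruled out; weight (1/3)·0 = 0.
If it is in envelope 2 (prior 1/3): envelope 3 is available but not opened, probability 2/3; weight (1/3)·(2/3) = 2/9.
If it is in envelope 3 (prior 1/3): only envelope 1 is available, probability 1; weight (1/3)·1 = 1/3.
The weights sum to 5/9.
So P(the cheque in envelope 2 | the presenter opened envelope 1) = (2/9) / (5/9) = 2/5.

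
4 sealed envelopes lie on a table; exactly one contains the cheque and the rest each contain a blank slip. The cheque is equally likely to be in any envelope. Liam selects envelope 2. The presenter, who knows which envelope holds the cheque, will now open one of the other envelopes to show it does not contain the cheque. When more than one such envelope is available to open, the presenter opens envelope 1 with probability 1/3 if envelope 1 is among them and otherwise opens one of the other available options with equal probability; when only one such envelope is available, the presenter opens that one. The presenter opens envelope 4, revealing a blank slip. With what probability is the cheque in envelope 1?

1/3

Apply Bayes' rule, conditioning on where the cheque actually is.
If it is in envelope 1 (prior 1/4): envelope 1 holds the prize so is unavailable; the presenter chooses uniformly among the 2 others, probability 1/2; weight (1/4)·(1/2) = 1/8.
If it is in envelope 2 (prior 1/4): envelope 1 is available but not opened; envelope 4 gets probability (1 − 1/3)/2 = 1/3; weight (1/4)·(1/3) = 1/12.
If it is in envelope 3 (prior 1/4): envelope 1 is available but not opened, probability 2/3; weight (1/4)·(2/3) = 1/6.
If it is in envelope 4 (prior 1/4): the presenter opened envelope 4, so this case is ruled out; weight (1/4)·0 = 0.
The weights sum to 3/8.
So P(the cheque in envelope 1 | the presenter opened envelope 4) = (1/8) / (3/8) = 1/3.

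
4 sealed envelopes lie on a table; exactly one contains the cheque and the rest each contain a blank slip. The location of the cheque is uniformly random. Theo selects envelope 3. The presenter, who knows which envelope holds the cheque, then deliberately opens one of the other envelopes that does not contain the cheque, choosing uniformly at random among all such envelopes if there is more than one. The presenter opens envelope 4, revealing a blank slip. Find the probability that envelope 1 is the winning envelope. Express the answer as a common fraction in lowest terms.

Consider each possible location of the cheque in turn.
If it is in either of envelopes 1 and 2 (prior 1/4 each): the presenter has 2 equally likely choices, so probability 1/2; weight (1/4)·(1/2) = 1/8 each.
If it is in envelope 3 (prior 1/4): the presenter has 3 equally likely choices, so probability 1/3; weight (1/4)·(1/3) = 1/12.
If it is in envelope 4 (prior 1/4): the presenter opened envelope 4, so this case is ruled out; weight (1/4)·0 = 0.
The weights sum to 1/3.
So P(the cheque in envelope 1 | the presenter opened envelope 4) = (1/8) / (1/3) = 3/8.

3/8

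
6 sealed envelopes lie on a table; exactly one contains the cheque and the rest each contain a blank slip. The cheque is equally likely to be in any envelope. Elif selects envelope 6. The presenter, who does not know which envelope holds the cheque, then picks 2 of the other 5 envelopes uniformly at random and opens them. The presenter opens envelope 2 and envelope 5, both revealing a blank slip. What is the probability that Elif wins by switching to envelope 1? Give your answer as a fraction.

Because the presenter chose which envelopes to open without knowing where the cheque is, the choice is independent of the prize location. Learning that none of the 2 opened envelopes holds the cheque simply rules out those 2 locations and leaves the remaining 4 envelopes still equally likely by symmetry.
So P(the cheque in envelope 1) = 1/4.

1/4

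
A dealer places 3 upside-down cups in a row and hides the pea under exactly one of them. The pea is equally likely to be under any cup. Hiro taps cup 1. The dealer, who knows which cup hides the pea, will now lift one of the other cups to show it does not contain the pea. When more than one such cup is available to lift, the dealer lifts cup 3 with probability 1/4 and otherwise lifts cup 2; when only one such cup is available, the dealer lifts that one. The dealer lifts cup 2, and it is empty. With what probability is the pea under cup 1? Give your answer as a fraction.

3/7

Apply Bayes' rule, conditioning on where the pea actually is.
If it is under cup 1 (prior 1/3): cup 3 is available but not opened, probability 3/4; weight (1/3)·(3/4) = 1/4.
If it is under cup 2 (prior 1/3): the dealer opened cup 2, so this case is ruled out; weight (1/3)·0 = 0.
If it is under cup 3 (prior 1/3): only cup 2 is available, probability 1; weight (1/3)·1 = 1/3.
The weights sum to 7/12.
So P(the pea under cup 1 | the dealer opened cup 2) = (1/4) / (7/12) = 3/7.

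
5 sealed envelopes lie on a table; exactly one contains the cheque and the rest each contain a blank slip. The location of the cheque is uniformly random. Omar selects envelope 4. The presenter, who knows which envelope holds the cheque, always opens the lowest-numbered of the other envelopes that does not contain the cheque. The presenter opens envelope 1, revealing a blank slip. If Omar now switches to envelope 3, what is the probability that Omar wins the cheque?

1/4

Condition on the true location of the cheque.
If it is in envelope 1 (prior 1/5): the presenter opened envelope 1, so this case is ruled out; weight (1/5)·0 = 0.
If it is in any of envelopes 2, 3, 4, and 5 (prior 1/5 each): envelope 1 is the lowest-numbered option available, probability 1; weight (1/5)·1 = 1/5 each.
The weights sum to 4/5.
So P(the cheque in envelope 3 | the presenter opened envelope 1) = (1/5) / (4/5) = 1/4.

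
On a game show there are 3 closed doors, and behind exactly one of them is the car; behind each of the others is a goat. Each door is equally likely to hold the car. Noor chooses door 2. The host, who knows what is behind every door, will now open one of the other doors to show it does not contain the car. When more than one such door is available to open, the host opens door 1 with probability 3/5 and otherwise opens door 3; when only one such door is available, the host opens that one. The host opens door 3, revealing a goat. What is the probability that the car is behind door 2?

2/7

Condition on the true location of the car.
If it is behind door 1 (prior 1/3): only door 3 is available, probability 1; weight (1/3)·1 = 1/3.
If it is behind door 2 (prior 1/3): door 1 is available but not opened, probability 2/5; weight (1/3)·(2/5) = 2/15.
If it is behind door 3 (prior 1/3): the host opened door 3, so this case is ruled out; weight (1/3)·0 = 0.
The weights sum to 7/15.
So P(the car behind door 2 | the host opened door 3) = (2/15) / (7/15) = 2/7.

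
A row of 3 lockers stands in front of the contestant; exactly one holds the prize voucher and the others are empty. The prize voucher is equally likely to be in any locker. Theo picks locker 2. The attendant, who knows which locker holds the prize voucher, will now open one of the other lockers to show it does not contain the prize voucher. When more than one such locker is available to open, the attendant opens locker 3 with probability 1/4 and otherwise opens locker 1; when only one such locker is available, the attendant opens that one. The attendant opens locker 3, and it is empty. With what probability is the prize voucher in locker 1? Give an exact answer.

Apply Bayes' rule, conditioning on where the prize voucher actually is.
If it is in locker 1 (prior 1/3): only locker 3 is available, probability 1; weight (1/3)·1 = 1/3.
If it is in locker 2 (prior 1/3): locker 3 is available, opened with probability 1/4; weight (1/3)·(1/4) = 1/12.
If it is in locker 3 (prior 1/3): the attendant opened locker 3, so this case is ruled out; weight (1/3)·0 = 0.
The weights sum to 5/12.
So P(the prize voucher in locker 1 | the attendant opened locker 3) = (1/3) / (5/12) = 4/5.

4/5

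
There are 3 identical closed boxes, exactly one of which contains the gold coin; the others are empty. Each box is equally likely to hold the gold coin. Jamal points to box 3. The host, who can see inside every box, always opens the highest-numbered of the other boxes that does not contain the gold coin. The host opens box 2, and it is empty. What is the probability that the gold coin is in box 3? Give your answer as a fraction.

Condition on the true location of the gold coin.
If it is in either of boxes 1 and 3 (prior 1/3 each): box 2 is the highest-numbered option available, probability 1; weight (1/3)·1 = 1/3 each.
If it is in box 2 (prior 1/3): the host opened box 2, so this case is ruled out; weight (1/3)·0 = 0.
The weights sum to 2/3.
So P(the gold coin in box 3 | the host opened box 2) = (1/3) / (2/3) = 1/2.

1/2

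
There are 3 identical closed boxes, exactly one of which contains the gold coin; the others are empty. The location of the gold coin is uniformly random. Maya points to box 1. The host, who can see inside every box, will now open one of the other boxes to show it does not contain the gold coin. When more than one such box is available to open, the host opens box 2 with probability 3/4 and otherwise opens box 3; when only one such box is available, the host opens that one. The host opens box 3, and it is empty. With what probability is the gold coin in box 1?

1/5

Apply Bayes' rule, conditioning on where the gold coin actually is.
If it is in box 1 (prior 1/3): box 2 is available but not opened, probability 1/4; weight (1/3)·(1/4) = 1/12.
If it is in box 2 (prior 1/3): only box 3 is available, probability 1; weight (1/3)·1 = 1/3.
If it is in box 3 (prior 1/3): the host opened box 3, so this case is ruled out; weight (1/3)·0 = 0.
The weights sum to 5/12.
So P(the gold coin in box 1 | the host opened box 3) = (1/12) / (5/12) = 1/5.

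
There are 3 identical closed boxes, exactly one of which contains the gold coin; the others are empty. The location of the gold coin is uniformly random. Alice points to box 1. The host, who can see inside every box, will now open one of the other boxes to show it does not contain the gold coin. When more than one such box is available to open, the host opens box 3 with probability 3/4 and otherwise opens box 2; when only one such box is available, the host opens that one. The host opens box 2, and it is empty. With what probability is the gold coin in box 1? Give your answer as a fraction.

1/5

Condition on the true location of the gold coin.
If it is in box 1 (prior 1/3): box 3 is available but not opened, probability 1/4; weight (1/3)·(1/4) = 1/12.
If it is in box 2 (prior 1/3): the host opened box 2, so this case is ruled out; weight (1/3)·0 = 0.
If it is in box 3 (prior 1/3): only box 2 is available, probability 1; weight (1/3)·1 = 1/3.
The weights sum to 5/12.
So P(the gold coin in box 1 | the host opened box 2) = (1/12) / (5/12) = 1/5.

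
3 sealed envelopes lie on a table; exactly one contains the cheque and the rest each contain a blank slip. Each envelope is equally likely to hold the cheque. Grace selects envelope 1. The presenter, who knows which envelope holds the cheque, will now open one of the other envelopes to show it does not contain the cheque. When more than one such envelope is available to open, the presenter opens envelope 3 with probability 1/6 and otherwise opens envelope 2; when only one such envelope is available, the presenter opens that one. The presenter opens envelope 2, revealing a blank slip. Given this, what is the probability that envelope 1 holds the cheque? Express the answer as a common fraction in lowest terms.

Condition on the true location of the cheque.
If it is in envelope 1 (prior 1/3): envelope 3 is available but not opened, probability 5/6; weight (1/3)·(5/6) = 5/18.
If it is in envelope 2 (prior 1/3): the presenter opened envelope 2, so this case is ruled out; weight (1/3)·0 = 0.
If it is in envelope 3 (prior 1/3): only envelope 2 is available, probability 1; weight (1/3)·1 = 1/3.
The weights sum to 11/18.
So P(the cheque in envelope 1 | the presenter opened envelope 2) = (5/18) / (11/18) = 5/11.

5/11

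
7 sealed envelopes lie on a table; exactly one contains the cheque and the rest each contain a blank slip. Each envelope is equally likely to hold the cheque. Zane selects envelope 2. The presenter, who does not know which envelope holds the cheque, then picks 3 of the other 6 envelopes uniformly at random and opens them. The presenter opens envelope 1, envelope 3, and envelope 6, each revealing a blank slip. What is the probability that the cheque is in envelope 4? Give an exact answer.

Because the presenter chose which envelopes to open without knowing where the cheque is, the choice is independent of the prize location. Learning that none of the 3 opened envelopes holds the cheque simply rules out those 3 locations and leaves the remaining 4 envelopes still equally likely by symmetry.
So P(the cheque in envelope 4) = 1/4.

1/4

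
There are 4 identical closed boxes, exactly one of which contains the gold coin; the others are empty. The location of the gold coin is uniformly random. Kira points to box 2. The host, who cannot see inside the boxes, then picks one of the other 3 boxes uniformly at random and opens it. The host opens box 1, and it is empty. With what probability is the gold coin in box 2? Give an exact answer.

Consider each possible location of the gold coin in turn.
If it is in box 1 (prior 1/4): the host opened box 1, so this case is ruled out; weight (1/4)·0 = 0.
If it is in any of boxes 2, 3, and 4 (prior 1/4 each): the host picks box 1 with probability 1/3 regardless, and it is not the prize; weight (1/4)·(1/3) = 1/12 each.
The weights sum to 1/4.
So P(the gold coin in box 2 | the host opened box 1) = (1/12) / (1/4) = 1/3.

1/3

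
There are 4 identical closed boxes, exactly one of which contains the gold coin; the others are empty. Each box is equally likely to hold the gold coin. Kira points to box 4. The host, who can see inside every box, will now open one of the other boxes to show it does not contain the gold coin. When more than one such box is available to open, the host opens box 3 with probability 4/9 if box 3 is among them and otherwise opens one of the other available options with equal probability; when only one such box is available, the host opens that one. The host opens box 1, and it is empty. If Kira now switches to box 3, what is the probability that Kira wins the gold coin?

3/8

Condition on the true location of the gold coin.
If it is in box 1 (prior 1/4): the host opened box 1, so this case is ruled out; weight (1/4)·0 = 0.
If it is in box 2 (prior 1/4): box 3 is available but not opened, probability 5/9; weight (1/4)·(5/9) = 5/36.
If it is in box 3 (prior 1/4): box 3 holds the prize so is unavailable; the host chooses uniformly among the 2 others, probability 1/2; weight (1/4)·(1/2) = 1/8.
If it is in box 4 (prior 1/4): box 3 is available but not opened; box 1 gets probability (1 − 4/9)/2 = 5/18; weight (1/4)·(5/18) = 5/72.
The weights sum to 1/3.
So P(the gold coin in box 3 | the host opened box 1) = (1/8) / (1/3) = 3/8.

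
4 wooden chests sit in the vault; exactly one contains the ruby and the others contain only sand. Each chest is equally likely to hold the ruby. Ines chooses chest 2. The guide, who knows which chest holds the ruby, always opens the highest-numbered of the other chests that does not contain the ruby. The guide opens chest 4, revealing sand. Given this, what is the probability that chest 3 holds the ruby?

1/3

Apply Bayes' rule, conditioning on where the ruby actually is.
If it is in any of chests 1, 2, and 3 (prior 1/4 each): chest 4 is the highest-numbered option available, probability 1; weight (1/4)·1 = 1/4 each.
If it is in chest 4 (prior 1/4): the guide opened chest 4, so this case is ruled out; weight (1/4)·0 = 0.
The weights sum to 3/4.
So P(the ruby in chest 3 | the guide opened chest 4) = (1/4) / (3/4) = 1/3.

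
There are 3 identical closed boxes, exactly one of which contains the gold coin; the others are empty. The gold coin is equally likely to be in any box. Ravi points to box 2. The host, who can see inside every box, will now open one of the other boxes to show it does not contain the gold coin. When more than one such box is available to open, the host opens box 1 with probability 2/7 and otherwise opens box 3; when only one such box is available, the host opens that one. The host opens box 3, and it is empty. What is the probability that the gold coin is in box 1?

Consider each possible location of the gold coin in turn.
If it is in box 1 (prior 1/3): only box 3 is available, probability 1; weight (1/3)·1 = 1/3.
If it is in box 2 (prior 1/3): box 1 is available but not opened, probability 5/7; weight (1/3)·(5/7) = 5/21.
If it is in box 3 (prior 1/3): the host opened box 3, so this case is ruled out; weight (1/3)·0 = 0.
The weights sum to 4/7.
So P(the gold coin in box 1 | the host opened box 3) = (1/3) / (4/7) = 7/12.

7/12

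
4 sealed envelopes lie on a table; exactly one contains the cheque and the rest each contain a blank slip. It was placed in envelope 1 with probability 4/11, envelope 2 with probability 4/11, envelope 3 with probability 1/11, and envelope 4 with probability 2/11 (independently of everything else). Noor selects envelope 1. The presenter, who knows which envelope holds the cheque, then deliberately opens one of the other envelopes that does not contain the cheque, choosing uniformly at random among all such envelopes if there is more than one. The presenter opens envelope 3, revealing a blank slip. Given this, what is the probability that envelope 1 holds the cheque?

4/13

Consider each possible location of the cheque in turn.
If it is in envelope 1 (prior 4/11): the presenter has 3 equally likely choices, so probability 1/3; weight (4/11)·(1/3) = 4/33.
If it is in envelope 2 (prior 4/11): the presenter has 2 equally likely choices, so probability 1/2; weight (4/11)·(1/2) = 2/11.
If it is in envelope 3 (prior 1/11): the presenter opened envelope 3, so this case is ruled out; weight (1/11)·0 = 0.
If it is in envelope 4 (prior 2/11): the presenter has 2 equally likely choices, so probability 1/2; weight (2/11)·(1/2) = 1/11.
The weights sum to 13/33.
So P(the cheque in envelope 1 | the presenter opened envelope 3) = (4/33) / (13/33) = 4/13.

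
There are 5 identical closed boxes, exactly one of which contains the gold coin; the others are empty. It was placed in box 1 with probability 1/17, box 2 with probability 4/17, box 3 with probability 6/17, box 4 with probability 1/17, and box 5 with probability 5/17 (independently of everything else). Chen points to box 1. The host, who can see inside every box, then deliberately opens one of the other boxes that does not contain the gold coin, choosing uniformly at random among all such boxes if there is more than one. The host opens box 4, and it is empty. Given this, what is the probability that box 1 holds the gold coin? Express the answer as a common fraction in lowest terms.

Consider each possible location of the gold coin in turn.
If it is in box 1 (prior 1/17): the host has 4 equally likely choices, so probability 1/4; weight (1/17)·(1/4) = 1/68.
If it is in box 2 (prior 4/17): the host has 3 equally likely choices, so probability 1/3; weight (4/17)·(1/3) = 4/51.
If it is in box 3 (prior 6/17): the host has 3 equally likely choices, so probability 1/3; weight (6/17)·(1/3) = 2/17.
If it is in box 4 (prior 1/17): the host opened box 4, so this case is ruled out; weight (1/17)·0 = 0.
If it is in box 5 (prior 5/17): the host has 3 equally likely choices, so probability 1/3; weight (5/17)·(1/3) = 5/51.
The weights sum to 21/68.
So P(the gold coin in box 1 | the host opened box 4) = (1/68) / (21/68) = 1/21.

1/21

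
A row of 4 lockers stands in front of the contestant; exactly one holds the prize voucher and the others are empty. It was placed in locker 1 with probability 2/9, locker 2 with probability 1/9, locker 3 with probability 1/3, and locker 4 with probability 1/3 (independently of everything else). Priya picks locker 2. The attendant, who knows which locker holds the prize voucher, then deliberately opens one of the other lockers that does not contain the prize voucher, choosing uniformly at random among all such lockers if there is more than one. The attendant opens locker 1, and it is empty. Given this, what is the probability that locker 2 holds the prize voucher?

Condition on the true location of the prize voucher.
If it is in locker 1 (prior 2/9): the attendant opened locker 1, so this case is ruled out; weight (2/9)·0 = 0.
If it is in locker 2 (prior 1/9): the attendant has 3 equally likely choices, so probability 1/3; weight (1/9)·(1/3) = 1/27.
If it is in either of lockers 3 and 4 (prior 1/3 each): the attendant has 2 equally likely choices, so probability 1/2; weight (1/3)·(1/2) = 1/6 each.
The weights sum to 10/27.
So P(the prize voucher in locker 2 | the attendant opened locker 1) = (1/27) / (10/27) = 1/10.

1/10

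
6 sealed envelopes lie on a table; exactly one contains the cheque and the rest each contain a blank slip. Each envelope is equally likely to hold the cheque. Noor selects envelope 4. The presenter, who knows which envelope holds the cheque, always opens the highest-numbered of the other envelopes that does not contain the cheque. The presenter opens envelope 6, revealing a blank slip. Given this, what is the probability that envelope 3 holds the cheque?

Consider each possible location of the cheque in turn.
If it is in any of envelopes 1, 2, 3, 4, and 5 (prior 1/6 each): envelope 6 is the highest-numbered option available, probability 1; weight (1/6)·1 = 1/6 each.
If it is in envelope 6 (prior 1/6): the presenter opened envelope 6, so this case is ruled out; weight (1/6)·0 = 0.
The weights sum to 5/6.
So P(the cheque in envelope 3 | the presenter opened envelope 6) = (1/6) / (5/6) = 1/5.

1/5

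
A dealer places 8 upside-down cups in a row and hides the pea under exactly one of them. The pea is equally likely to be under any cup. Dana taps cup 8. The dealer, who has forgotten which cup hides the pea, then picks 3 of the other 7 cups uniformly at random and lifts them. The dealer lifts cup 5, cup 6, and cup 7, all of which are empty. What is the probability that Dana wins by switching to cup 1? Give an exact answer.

Apply Bayes' rule, conditioning on where the pea actually is.
If it is under any of cups 1, 2, 3, 4, and 8 (prior 1/8 each): the dealer picks exactly this set with probability 1/35 regardless, and none is the prize; weight (1/8)·(1/35) = 1/280 each.
If it is under any of cups 5, 6, and 7 (prior 1/8 each): that cup was opened and seen not to hold the prize — ruled out; weight (1/8)·0 = 0 each.
The weights sum to 1/56.
So P(the pea under cup 1 | the dealer opened cup 5, cup 6, and cup 7) = (1/280) / (1/56) = 1/5.

1/5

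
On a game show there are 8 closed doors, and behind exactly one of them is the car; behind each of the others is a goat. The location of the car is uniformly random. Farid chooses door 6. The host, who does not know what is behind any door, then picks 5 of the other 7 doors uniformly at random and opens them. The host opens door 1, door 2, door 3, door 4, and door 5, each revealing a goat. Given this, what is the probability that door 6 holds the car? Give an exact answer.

1/3

Because the host chose which doors to open without knowing where the car is, the choice is independent of the prize location. Learning that none of the 5 opened doors holds the car simply rules out those 5 locations and leaves the remaining 3 doors still equally likely by symmetry.
So P(the car behind door 6) = 1/3.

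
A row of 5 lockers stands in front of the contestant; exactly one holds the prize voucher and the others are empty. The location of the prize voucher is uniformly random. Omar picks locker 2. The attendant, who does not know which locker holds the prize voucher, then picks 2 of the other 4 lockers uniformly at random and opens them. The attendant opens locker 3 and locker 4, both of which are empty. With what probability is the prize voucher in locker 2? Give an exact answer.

1/3

Apply Bayes' rule, conditioning on where the prize voucher actually is.
If it is in any of lockers 1, 2, and 5 (prior 1/5 each): the attendant picks exactly this set with probability 1/6 regardless, and none is the prize; weight (1/5)·(1/6) = 1/30 each.
If it is in either of lockers 3 and 4 (prior 1/5 each): that locker was opened and seen not to hold the prize — ruled out; weight (1/5)·0 = 0 each.
The weights sum to 1/10.
So P(the prize voucher in locker 2 | the attendant opened locker 3 and locker 4) = (1/30) / (1/10) = 1/3.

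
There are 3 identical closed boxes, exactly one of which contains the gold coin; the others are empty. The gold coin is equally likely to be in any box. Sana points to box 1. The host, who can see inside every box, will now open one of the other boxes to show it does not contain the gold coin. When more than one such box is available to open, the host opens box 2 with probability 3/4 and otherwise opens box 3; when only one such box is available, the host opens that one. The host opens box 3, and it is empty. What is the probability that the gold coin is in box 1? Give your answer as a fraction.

1/5

Apply Bayes' rule, conditioning on where the gold coin actually is.
If it is in box 1 (prior 1/3): box 2 is available but not opened, probability 1/4; weight (1/3)·(1/4) = 1/12.
If it is in box 2 (prior 1/3): only box 3 is available, probability 1; weight (1/3)·1 = 1/3.
If it is in box 3 (prior 1/3): the host opened box 3, so this case is ruled out; weight (1/3)·0 = 0.
The weights sum to 5/12.
So P(the gold coin in box 1 | the host opened box 3) = (1/12) / (5/12) = 1/5.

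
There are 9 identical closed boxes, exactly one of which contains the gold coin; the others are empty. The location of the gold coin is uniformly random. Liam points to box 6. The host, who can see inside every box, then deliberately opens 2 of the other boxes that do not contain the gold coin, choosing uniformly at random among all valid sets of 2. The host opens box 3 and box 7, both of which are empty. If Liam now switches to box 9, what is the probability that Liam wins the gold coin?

Apply Bayes' rule, conditioning on where the gold coin actually is.
If it is in any of boxes 1, 2, 4, 5, 8, and 9 (prior 1/9 each): the host has 21 equally likely choices, so probability 1/21; weight (1/9)·(1/21) = 1/189 each.
If it is in either of boxes 3 and 7 (prior 1/9 each): that box was opened and seen not to hold the prize — ruled out; weight (1/9)·0 = 0 each.
If it is in box 6 (prior 1/9): the host has 28 equally likely choices, so probability 1/28; weight (1/9)·(1/28) = 1/252.
The weights sum to 1/28.
So P(the gold coin in box 9 | the host opened box 3 and box 7) = (1/189) / (1/28) = 4/27.

4/27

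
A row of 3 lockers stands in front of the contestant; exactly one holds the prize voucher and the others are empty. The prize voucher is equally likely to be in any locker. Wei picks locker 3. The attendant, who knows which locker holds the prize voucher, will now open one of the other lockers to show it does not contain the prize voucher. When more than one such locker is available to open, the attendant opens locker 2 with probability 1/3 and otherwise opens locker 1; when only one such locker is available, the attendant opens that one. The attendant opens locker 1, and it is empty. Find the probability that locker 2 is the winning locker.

3/5

Apply Bayes' rule, conditioning on where the prize voucher actually is.
If it is in locker 1 (prior 1/3): the attendant opened locker 1, so this case is ruled out; weight (1/3)·0 = 0.
If it is in locker 2 (prior 1/3): only locker 1 is available, probability 1; weight (1/3)·1 = 1/3.
If it is in locker 3 (prior 1/3): locker 2 is available but not opened, probability 2/3; weight (1/3)·(2/3) = 2/9.
The weights sum to 5/9.
So P(the prize voucher in locker 2 | the attendant opened locker 1) = (1/3) / (5/9) = 3/5.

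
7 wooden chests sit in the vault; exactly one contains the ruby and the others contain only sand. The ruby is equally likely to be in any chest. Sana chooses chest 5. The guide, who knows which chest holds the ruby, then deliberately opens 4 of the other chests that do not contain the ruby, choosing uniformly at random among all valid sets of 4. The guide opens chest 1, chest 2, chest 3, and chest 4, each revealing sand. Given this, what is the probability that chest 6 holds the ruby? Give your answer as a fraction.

Condition on the true location of the ruby.
If it is in any of chests 1, 2, 3, and 4 (prior 1/7 each): that chest was opened and seen not to hold the prize — ruled out; weight (1/7)·0 = 0 each.
If it is in chest 5 (prior 1/7): the guide has 15 equally likely choices, so probability 1/15; weight (1/7)·(1/15) = 1/105.
If it is in either of chests 6 and 7 (prior 1/7 each): the guide has 5 equally likely choices, so probability 1/5; weight (1/7)·(1/5) = 1/35 each.
The weights sum to 1/15.
So P(the ruby in chest 6 | the guide opened chest 1, chest 2, chest 3, and chest 4) = (1/35) / (1/15) = 3/7.

3/7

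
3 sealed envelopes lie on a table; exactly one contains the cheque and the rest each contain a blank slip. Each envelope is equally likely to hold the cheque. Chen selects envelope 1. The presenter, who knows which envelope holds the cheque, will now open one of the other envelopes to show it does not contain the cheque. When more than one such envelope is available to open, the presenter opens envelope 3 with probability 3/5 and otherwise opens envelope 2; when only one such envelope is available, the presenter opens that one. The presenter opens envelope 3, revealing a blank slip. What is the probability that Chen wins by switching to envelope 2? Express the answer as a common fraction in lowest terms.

Apply Bayes' rule, conditioning on where the cheque actually is.
If it is in envelope 1 (prior 1/3): envelope 3 is available, opened with probability 3/5; weight (1/3)·(3/5) = 1/5.
If it is in envelope 2 (prior 1/3): only envelope 3 is available, probability 1; weight (1/3)·1 = 1/3.
If it is in envelope 3 (prior 1/3): the presenter opened envelope 3, so this case is ruled out; weight (1/3)·0 = 0.
The weights sum to 8/15.
So P(the cheque in envelope 2 | the presenter opened envelope 3) = (1/3) / (8/15) = 5/8.

5/8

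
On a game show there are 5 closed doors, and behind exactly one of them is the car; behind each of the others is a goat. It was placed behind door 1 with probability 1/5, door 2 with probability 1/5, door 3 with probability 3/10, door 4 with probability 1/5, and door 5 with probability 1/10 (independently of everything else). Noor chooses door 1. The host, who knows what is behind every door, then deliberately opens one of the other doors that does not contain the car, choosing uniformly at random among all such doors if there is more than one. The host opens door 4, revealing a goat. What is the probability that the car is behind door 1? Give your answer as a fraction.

1/5

Apply Bayes' rule, conditioning on where the car actually is.
If it is behind door 1 (prior 1/5): the host has 4 equally likely choices, so probability 1/4; weight (1/5)·(1/4) = 1/20.
If it is behind door 2 (prior 1/5): the host has 3 equally likely choices, so probability 1/3; weight (1/5)·(1/3) = 1/15.
If it is behind door 3 (prior 3/10): the host has 3 equally likely choices, so probability 1/3; weight (3/10)·(1/3) = 1/10.
If it is behind door 4 (prior 1/5): the host opened door 4, so this case is ruled out; weight (1/5)·0 = 0.
If it is behind door 5 (prior 1/10): the host has 3 equally likely choices, so probability 1/3; weight (1/10)·(1/3) = 1/30.
The weights sum to 1/4.
So P(the car behind door 1 | the host opened door 4) = (1/20) / (1/4) = 1/5.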